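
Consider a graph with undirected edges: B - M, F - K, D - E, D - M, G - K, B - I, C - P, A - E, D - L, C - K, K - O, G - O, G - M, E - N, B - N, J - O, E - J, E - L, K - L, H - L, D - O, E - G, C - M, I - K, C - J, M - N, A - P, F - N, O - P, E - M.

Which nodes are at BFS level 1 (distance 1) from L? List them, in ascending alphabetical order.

D, E, H, K

Level 0: L
Level 1: D, E, H, K
Level 2: A, C, F, G, I, J, M, N, O
Level 3: B, P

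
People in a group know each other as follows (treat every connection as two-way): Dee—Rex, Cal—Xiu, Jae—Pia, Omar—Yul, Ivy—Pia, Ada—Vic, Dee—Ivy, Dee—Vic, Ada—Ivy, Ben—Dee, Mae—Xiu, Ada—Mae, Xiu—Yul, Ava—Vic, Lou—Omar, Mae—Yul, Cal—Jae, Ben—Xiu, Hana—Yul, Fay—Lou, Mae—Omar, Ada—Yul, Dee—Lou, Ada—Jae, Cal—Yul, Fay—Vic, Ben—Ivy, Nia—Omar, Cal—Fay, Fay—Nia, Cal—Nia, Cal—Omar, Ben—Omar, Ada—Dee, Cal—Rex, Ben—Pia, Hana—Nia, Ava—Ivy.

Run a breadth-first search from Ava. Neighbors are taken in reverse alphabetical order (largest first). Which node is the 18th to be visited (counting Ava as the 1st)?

Hana

Visit Ava; enqueue Vic, Ivy → queue [Vic, Ivy]
Visit Vic; enqueue Fay, Dee, Ada → queue [Ivy, Fay, Dee, Ada]
Visit Ivy; enqueue Pia, Ben → queue [Fay, Dee, Ada, Pia, Ben]
Visit Fay; enqueue Nia, Lou, Cal → queue [Dee, Ada, Pia, Ben, Nia, Lou, Cal]
Visit Dee; enqueue Rex → queue [Ada, Pia, Ben, Nia, Lou, Cal, Rex]
Visit Ada; enqueue Yul, Mae, Jae → queue [Pia, Ben, Nia, Lou, Cal, Rex, Yul, Mae, Jae]
Visit Pia → queue [Ben, Nia, Lou, Cal, Rex, Yul, Mae, Jae]
Visit Ben; enqueue Xiu, Omar → queue [Nia, Lou, Cal, Rex, Yul, Mae, Jae, Xiu, Omar]
Visit Nia; enqueue Hana → queue [Lou, Cal, Rex, Yul, Mae, Jae, Xiu, Omar, Hana]
Visit Lou → queue [Cal, Rex, Yul, Mae, Jae, Xiu, Omar, Hana]
Visit Cal → queue [Rex, Yul, Mae, Jae, Xiu, Omar, Hana]
Visit Rex → queue [Yul, Mae, Jae, Xiu, Omar, Hana]
Visit Yul → queue [Mae, Jae, Xiu, Omar, Hana]
Visit Mae → queue [Jae, Xiu, Omar, Hana]
Visit Jae → queue [Xiu, Omar, Hana]
Visit Xiu → queue [Omar, Hana]
Visit Omar → queue [Hana]
Visit Hana → queue []

Visit order: Ava, Vic, Ivy, Fay, Dee, Ada, Pia, Ben, Nia, Lou, Cal, Rex, Yul, Mae, Jae, Xiu, Omar, Hana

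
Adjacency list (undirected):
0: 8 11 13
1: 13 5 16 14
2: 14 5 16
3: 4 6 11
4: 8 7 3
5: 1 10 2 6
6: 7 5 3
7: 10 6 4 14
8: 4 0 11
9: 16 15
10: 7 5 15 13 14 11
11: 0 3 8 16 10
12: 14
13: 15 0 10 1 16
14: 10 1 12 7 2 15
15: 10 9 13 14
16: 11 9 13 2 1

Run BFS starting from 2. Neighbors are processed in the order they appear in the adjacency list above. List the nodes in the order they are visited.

2, 14, 5, 16, 10, 1, 12, 7, 15, 6, 11, 9, 13, 4, 3, 0, 8

Visit 2; enqueue 14, 5, 16 → queue [14, 5, 16]
Visit 14; enqueue 10, 1, 12, 7, 15 → queue [5, 16, 10, 1, 12, 7, 15]
Visit 5; enqueue 6 → queue [16, 10, 1, 12, 7, 15, 6]
Visit 16; enqueue 11, 9, 13 → queue [10, 1, 12, 7, 15, 6, 11, 9, 13]
Visit 10 → queue [1, 12, 7, 15, 6, 11, 9, 13]
Visit 1 → queue [12, 7, 15, 6, 11, 9, 13]
Visit 12 → queue [7, 15, 6, 11, 9, 13]
Visit 7; enqueue 4 → queue [15, 6, 11, 9, 13, 4]
Visit 15 → queue [6, 11, 9, 13, 4]
Visit 6; enqueue 3 → queue [11, 9, 13, 4, 3]
Visit 11; enqueue 0, 8 → queue [9, 13, 4, 3, 0, 8]
Visit 9 → queue [13, 4, 3, 0, 8]
Visit 13 → queue [4, 3, 0, 8]
Visit 4 → queue [3, 0, 8]
Visit 3 → queue [0, 8]
Visit 0 → queue [8]
Visit 8 → queue []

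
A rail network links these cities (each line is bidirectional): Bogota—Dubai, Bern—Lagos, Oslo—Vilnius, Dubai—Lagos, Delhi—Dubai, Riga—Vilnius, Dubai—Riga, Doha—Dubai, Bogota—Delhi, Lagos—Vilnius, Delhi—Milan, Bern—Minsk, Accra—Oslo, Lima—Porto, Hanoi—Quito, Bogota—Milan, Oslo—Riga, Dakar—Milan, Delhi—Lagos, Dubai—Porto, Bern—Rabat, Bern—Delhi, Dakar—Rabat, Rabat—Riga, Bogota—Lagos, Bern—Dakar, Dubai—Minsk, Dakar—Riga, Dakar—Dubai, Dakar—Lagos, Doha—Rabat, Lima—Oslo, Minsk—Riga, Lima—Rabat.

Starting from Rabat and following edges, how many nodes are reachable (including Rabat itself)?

16

BFS from Rabat visits: Rabat, Bern, Dakar, Doha, Lima, Riga, Delhi, Lagos, Minsk, Dubai, Milan, Oslo, Porto, Vilnius, Bogota, Accra
Reachable nodes: 16 of 18 total.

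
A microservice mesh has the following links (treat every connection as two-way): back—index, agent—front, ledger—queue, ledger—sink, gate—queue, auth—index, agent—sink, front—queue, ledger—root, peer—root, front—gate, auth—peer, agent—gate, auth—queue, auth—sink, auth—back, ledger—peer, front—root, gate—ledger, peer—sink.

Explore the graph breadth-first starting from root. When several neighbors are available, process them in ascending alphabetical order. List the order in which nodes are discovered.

root, front, ledger, peer, agent, gate, queue, sink, auth, back, index

Visit root; enqueue front, ledger, peer → queue [front, ledger, peer]
Visit front; enqueue agent, gate, queue → queue [ledger, peer, agent, gate, queue]
Visit ledger; enqueue sink → queue [peer, agent, gate, queue, sink]
Visit peer; enqueue auth → queue [agent, gate, queue, sink, auth]
Visit agent → queue [gate, queue, sink, auth]
Visit gate → queue [queue, sink, auth]
Visit queue → queue [sink, auth]
Visit sink → queue [auth]
Visit auth; enqueue back, index → queue [back, index]
Visit back → queue [index]
Visit index → queue []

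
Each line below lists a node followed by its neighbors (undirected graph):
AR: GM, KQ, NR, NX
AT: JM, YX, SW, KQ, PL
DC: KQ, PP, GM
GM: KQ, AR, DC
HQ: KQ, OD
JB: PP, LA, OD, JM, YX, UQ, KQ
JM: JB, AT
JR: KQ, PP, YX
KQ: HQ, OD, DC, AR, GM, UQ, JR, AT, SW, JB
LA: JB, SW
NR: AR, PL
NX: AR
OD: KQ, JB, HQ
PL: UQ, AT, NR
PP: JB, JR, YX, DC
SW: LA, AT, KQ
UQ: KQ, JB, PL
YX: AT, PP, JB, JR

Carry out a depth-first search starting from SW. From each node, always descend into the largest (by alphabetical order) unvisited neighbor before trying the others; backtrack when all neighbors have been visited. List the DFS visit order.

SW -> LA -> JB -> YX -> PP -> JR -> KQ -> UQ -> PL -> NR -> AR -> NX -> GM -> DC -> AT -> JM -> OD -> HQ

Visit SW
SW → LA
LA → JB
JB → YX
YX → PP
PP → JR
JR → KQ
KQ → UQ
UQ → PL
PL → NR
NR → AR
AR → NX
AR → GM
GM → DC
PL → AT
AT → JM
KQ → OD
OD → HQ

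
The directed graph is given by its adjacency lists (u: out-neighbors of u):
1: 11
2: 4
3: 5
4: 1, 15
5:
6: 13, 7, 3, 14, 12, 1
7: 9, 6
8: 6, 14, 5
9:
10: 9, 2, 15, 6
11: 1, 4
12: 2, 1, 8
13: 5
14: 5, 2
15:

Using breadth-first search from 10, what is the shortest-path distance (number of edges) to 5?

3

Level 0: 10
Level 1: 2, 6, 9, 15
Level 2: 1, 3, 4, 7, 12, 13, 14
Level 3: 5, 8, 11
5 first appears at level 3.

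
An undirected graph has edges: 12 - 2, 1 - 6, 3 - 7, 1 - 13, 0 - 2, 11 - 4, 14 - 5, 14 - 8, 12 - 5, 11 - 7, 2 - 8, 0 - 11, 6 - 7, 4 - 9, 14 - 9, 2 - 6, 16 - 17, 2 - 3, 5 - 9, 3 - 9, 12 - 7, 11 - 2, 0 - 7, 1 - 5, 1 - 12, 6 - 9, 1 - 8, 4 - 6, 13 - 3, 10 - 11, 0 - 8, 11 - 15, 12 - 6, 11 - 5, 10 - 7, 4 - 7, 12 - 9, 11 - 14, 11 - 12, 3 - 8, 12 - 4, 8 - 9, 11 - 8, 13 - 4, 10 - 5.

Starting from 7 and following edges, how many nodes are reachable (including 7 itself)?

16

BFS from 7 visits: 7, 0, 3, 4, 6, 10, 11, 12, 2, 8, 9, 13, 1, 5, 14, 15
Reachable nodes: 16 of 18 total.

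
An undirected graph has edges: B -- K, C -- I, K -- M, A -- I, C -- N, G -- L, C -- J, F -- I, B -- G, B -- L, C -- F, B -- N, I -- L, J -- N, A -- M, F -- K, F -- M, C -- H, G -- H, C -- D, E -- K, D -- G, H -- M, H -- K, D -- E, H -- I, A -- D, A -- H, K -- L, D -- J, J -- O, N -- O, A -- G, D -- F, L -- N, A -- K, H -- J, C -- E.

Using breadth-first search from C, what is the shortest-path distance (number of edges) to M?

2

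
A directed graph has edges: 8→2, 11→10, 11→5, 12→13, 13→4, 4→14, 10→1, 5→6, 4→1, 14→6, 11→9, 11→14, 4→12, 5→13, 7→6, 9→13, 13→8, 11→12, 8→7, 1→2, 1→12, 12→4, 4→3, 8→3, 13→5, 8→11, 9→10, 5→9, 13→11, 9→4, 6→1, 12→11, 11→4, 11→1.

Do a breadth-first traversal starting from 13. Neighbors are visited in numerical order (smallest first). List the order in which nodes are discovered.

Visit 13; enqueue 4, 5, 8, 11 → queue [4, 5, 8, 11]
Visit 4; enqueue 1, 3, 12, 14 → queue [5, 8, 11, 1, 3, 12, 14]
Visit 5; enqueue 6, 9 → queue [8, 11, 1, 3, 12, 14, 6, 9]
Visit 8; enqueue 2, 7 → queue [11, 1, 3, 12, 14, 6, 9, 2, 7]
Visit 11; enqueue 10 → queue [1, 3, 12, 14, 6, 9, 2, 7, 10]
Visit 1 → queue [3, 12, 14, 6, 9, 2, 7, 10]
Visit 3 → queue [12, 14, 6, 9, 2, 7, 10]
Visit 12 → queue [14, 6, 9, 2, 7, 10]
Visit 14 → queue [6, 9, 2, 7, 10]
Visit 6 → queue [9, 2, 7, 10]
Visit 9 → queue [2, 7, 10]
Visit 2 → queue [7, 10]
Visit 7 → queue [10]
Visit 10 → queue []

13 → 4 → 5 → 8 → 11 → 1 → 3 → 12 → 14 → 6 → 9 → 2 → 7 → 10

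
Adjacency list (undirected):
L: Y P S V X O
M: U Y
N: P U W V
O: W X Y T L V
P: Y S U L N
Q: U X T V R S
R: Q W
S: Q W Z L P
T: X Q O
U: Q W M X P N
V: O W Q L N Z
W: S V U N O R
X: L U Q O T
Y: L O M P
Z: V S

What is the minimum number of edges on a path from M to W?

2

Level 0: M
Level 1: U, Y
Level 2: L, N, O, P, Q, W, X
Level 3: R, S, T, V
Level 4: Z
W first appears at level 2.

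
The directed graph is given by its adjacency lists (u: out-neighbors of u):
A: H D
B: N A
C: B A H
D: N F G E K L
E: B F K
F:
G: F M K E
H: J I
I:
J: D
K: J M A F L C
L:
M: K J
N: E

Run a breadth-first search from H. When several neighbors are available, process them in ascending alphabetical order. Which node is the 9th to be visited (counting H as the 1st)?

Visit H; enqueue I, J → queue [I, J]
Visit I → queue [J]
Visit J; enqueue D → queue [D]
Visit D; enqueue E, F, G, K, L, N → queue [E, F, G, K, L, N]
Visit E; enqueue B → queue [F, G, K, L, N, B]
Visit F → queue [G, K, L, N, B]
Visit G; enqueue M → queue [K, L, N, B, M]
Visit K; enqueue A, C → queue [L, N, B, M, A, C]
Visit L → queue [N, B, M, A, C]
Visit N → queue [B, M, A, C]
Visit B → queue [M, A, C]
Visit M → queue [A, C]
Visit A → queue [C]
Visit C → queue []

Visit order: H, I, J, D, E, F, G, K, L, N, B, M, A, C

L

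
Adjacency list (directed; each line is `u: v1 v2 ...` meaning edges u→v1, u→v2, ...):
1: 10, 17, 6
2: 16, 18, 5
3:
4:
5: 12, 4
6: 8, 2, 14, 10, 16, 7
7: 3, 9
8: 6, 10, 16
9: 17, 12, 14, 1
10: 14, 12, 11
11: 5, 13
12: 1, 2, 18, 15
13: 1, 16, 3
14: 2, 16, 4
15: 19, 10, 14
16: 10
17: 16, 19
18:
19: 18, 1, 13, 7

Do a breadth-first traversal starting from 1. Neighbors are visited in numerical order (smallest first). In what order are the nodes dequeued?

1 -> 6 -> 10 -> 17 -> 2 -> 7 -> 8 -> 14 -> 16 -> 11 -> 12 -> 19 -> 5 -> 18 -> 3 -> 9 -> 4 -> 13 -> 15

Visit 1; enqueue 6, 10, 17 → queue [6, 10, 17]
Visit 6; enqueue 2, 7, 8, 14, 16 → queue [10, 17, 2, 7, 8, 14, 16]
Visit 10; enqueue 11, 12 → queue [17, 2, 7, 8, 14, 16, 11, 12]
Visit 17; enqueue 19 → queue [2, 7, 8, 14, 16, 11, 12, 19]
Visit 2; enqueue 5, 18 → queue [7, 8, 14, 16, 11, 12, 19, 5, 18]
Visit 7; enqueue 3, 9 → queue [8, 14, 16, 11, 12, 19, 5, 18, 3, 9]
Visit 8 → queue [14, 16, 11, 12, 19, 5, 18, 3, 9]
Visit 14; enqueue 4 → queue [16, 11, 12, 19, 5, 18, 3, 9, 4]
Visit 16 → queue [11, 12, 19, 5, 18, 3, 9, 4]
Visit 11; enqueue 13 → queue [12, 19, 5, 18, 3, 9, 4, 13]
Visit 12; enqueue 15 → queue [19, 5, 18, 3, 9, 4, 13, 15]
Visit 19 → queue [5, 18, 3, 9, 4, 13, 15]
Visit 5 → queue [18, 3, 9, 4, 13, 15]
Visit 18 → queue [3, 9, 4, 13, 15]
Visit 3 → queue [9, 4, 13, 15]
Visit 9 → queue [4, 13, 15]
Visit 4 → queue [13, 15]
Visit 13 → queue [15]
Visit 15 → queue []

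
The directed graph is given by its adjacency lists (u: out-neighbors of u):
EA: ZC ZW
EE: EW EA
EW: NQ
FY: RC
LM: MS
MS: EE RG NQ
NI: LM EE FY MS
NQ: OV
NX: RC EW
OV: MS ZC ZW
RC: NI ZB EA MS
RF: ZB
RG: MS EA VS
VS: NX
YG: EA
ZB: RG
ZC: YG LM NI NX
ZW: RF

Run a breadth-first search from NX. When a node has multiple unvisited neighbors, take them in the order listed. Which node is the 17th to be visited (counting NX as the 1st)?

Visit NX; enqueue RC, EW → queue [RC, EW]
Visit RC; enqueue NI, ZB, EA, MS → queue [EW, NI, ZB, EA, MS]
Visit EW; enqueue NQ → queue [NI, ZB, EA, MS, NQ]
Visit NI; enqueue LM, EE, FY → queue [ZB, EA, MS, NQ, LM, EE, FY]
Visit ZB; enqueue RG → queue [EA, MS, NQ, LM, EE, FY, RG]
Visit EA; enqueue ZC, ZW → queue [MS, NQ, LM, EE, FY, RG, ZC, ZW]
Visit MS → queue [NQ, LM, EE, FY, RG, ZC, ZW]
Visit NQ; enqueue OV → queue [LM, EE, FY, RG, ZC, ZW, OV]
Visit LM → queue [EE, FY, RG, ZC, ZW, OV]
Visit EE → queue [FY, RG, ZC, ZW, OV]
Visit FY → queue [RG, ZC, ZW, OV]
Visit RG; enqueue VS → queue [ZC, ZW, OV, VS]
Visit ZC; enqueue YG → queue [ZW, OV, VS, YG]
Visit ZW; enqueue RF → queue [OV, VS, YG, RF]
Visit OV → queue [VS, YG, RF]
Visit VS → queue [YG, RF]
Visit YG → queue [RF]
Visit RF → queue []

Visit order: NX, RC, EW, NI, ZB, EA, MS, NQ, LM, EE, FY, RG, ZC, ZW, OV, VS, YG, RF

YG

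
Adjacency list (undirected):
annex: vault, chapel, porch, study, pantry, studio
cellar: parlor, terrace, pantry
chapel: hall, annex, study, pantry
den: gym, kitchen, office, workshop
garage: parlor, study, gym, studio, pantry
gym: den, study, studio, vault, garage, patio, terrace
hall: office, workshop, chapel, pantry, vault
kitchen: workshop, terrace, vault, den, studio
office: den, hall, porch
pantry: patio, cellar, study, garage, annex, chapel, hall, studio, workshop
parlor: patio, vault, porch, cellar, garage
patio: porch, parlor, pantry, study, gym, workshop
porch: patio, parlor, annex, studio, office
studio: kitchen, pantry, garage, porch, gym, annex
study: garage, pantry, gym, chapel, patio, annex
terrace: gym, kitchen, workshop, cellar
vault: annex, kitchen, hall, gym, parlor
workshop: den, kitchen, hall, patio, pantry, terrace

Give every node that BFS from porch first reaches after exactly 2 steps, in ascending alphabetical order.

cellar, chapel, den, garage, gym, hall, kitchen, pantry, study, vault, workshop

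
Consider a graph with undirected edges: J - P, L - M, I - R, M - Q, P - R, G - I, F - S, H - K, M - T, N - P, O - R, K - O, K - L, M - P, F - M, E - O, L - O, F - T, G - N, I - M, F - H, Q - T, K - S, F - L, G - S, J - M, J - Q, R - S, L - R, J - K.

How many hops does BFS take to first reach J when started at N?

2

Level 0: N
Level 1: G, P
Level 2: I, J, M, R, S
Level 3: F, K, L, O, Q, T
Level 4: E, H
J first appears at level 2.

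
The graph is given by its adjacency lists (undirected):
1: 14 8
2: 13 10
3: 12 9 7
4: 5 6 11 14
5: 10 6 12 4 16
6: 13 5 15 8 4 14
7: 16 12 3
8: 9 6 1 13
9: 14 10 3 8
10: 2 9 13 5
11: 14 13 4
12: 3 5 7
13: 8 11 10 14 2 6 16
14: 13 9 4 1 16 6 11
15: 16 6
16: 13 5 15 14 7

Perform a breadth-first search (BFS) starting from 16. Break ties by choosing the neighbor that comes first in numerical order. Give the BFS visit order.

Visit 16; enqueue 5, 7, 13, 14, 15 → queue [5, 7, 13, 14, 15]
Visit 5; enqueue 4, 6, 10, 12 → queue [7, 13, 14, 15, 4, 6, 10, 12]
Visit 7; enqueue 3 → queue [13, 14, 15, 4, 6, 10, 12, 3]
Visit 13; enqueue 2, 8, 11 → queue [14, 15, 4, 6, 10, 12, 3, 2, 8, 11]
Visit 14; enqueue 1, 9 → queue [15, 4, 6, 10, 12, 3, 2, 8, 11, 1, 9]
Visit 15 → queue [4, 6, 10, 12, 3, 2, 8, 11, 1, 9]
Visit 4 → queue [6, 10, 12, 3, 2, 8, 11, 1, 9]
Visit 6 → queue [10, 12, 3, 2, 8, 11, 1, 9]
Visit 10 → queue [12, 3, 2, 8, 11, 1, 9]
Visit 12 → queue [3, 2, 8, 11, 1, 9]
Visit 3 → queue [2, 8, 11, 1, 9]
Visit 2 → queue [8, 11, 1, 9]
Visit 8 → queue [11, 1, 9]
Visit 11 → queue [1, 9]
Visit 1 → queue [9]
Visit 9 → queue []

16, 5, 7, 13, 14, 15, 4, 6, 10, 12, 3, 2, 8, 11, 1, 9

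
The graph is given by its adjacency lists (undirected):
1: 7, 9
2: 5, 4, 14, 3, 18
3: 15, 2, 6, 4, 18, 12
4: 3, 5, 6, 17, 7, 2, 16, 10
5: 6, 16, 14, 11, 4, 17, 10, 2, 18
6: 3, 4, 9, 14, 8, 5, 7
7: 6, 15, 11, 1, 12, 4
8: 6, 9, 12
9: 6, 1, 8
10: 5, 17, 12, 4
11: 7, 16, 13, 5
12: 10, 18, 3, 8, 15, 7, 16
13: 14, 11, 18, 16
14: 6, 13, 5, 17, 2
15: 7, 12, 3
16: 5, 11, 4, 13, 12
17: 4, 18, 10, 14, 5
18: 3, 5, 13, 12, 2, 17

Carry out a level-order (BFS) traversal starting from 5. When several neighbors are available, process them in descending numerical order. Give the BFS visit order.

Visit 5; enqueue 18, 17, 16, 14, 11, 10, 6, 4, 2 → queue [18, 17, 16, 14, 11, 10, 6, 4, 2]
Visit 18; enqueue 13, 12, 3 → queue [17, 16, 14, 11, 10, 6, 4, 2, 13, 12, 3]
Visit 17 → queue [16, 14, 11, 10, 6, 4, 2, 13, 12, 3]
Visit 16 → queue [14, 11, 10, 6, 4, 2, 13, 12, 3]
Visit 14 → queue [11, 10, 6, 4, 2, 13, 12, 3]
Visit 11; enqueue 7 → queue [10, 6, 4, 2, 13, 12, 3, 7]
Visit 10 → queue [6, 4, 2, 13, 12, 3, 7]
Visit 6; enqueue 9, 8 → queue [4, 2, 13, 12, 3, 7, 9, 8]
Visit 4 → queue [2, 13, 12, 3, 7, 9, 8]
Visit 2 → queue [13, 12, 3, 7, 9, 8]
Visit 13 → queue [12, 3, 7, 9, 8]
Visit 12; enqueue 15 → queue [3, 7, 9, 8, 15]
Visit 3 → queue [7, 9, 8, 15]
Visit 7; enqueue 1 → queue [9, 8, 15, 1]
Visit 9 → queue [8, 15, 1]
Visit 8 → queue [15, 1]
Visit 15 → queue [1]
Visit 1 → queue []

5, 18, 17, 16, 14, 11, 10, 6, 4, 2, 13, 12, 3, 7, 9, 8, 15, 1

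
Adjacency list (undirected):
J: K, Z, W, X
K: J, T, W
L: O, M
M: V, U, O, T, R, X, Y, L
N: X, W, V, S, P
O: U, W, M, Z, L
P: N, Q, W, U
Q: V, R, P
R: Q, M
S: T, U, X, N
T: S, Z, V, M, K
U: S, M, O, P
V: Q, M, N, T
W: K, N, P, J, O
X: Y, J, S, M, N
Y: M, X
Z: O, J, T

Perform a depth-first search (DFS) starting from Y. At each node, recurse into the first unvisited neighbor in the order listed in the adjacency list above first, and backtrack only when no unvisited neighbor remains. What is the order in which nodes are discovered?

Y, M, V, Q, R, P, N, X, J, K, T, S, U, O, W, Z, L

Visit Y
Y → M
M → V
V → Q
Q → R
Q → P
P → N
N → X
X → J
J → K
K → T
T → S
S → U
U → O
O → W
O → Z
O → L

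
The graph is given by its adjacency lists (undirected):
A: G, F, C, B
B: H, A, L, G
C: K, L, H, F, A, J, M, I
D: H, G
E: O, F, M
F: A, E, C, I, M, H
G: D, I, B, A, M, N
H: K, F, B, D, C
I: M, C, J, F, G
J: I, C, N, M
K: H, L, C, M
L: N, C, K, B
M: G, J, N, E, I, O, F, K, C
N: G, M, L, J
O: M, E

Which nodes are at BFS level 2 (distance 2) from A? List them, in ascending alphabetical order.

D, E, H, I, J, K, L, M, N

Level 0: A
Level 1: B, C, F, G
Level 2: D, E, H, I, J, K, L, M, N
Level 3: O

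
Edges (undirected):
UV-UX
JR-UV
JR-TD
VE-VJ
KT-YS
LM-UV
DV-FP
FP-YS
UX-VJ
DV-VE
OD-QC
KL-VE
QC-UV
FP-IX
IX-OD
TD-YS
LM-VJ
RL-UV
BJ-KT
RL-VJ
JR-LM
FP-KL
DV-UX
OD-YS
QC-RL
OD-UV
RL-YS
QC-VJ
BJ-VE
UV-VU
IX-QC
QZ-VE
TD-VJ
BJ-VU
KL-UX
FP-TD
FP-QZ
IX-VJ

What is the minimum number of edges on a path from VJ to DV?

Level 0: VJ
Level 1: IX, LM, QC, RL, TD, UX, VE
Level 2: BJ, DV, FP, JR, KL, OD, QZ, UV, YS
Level 3: KT, VU
DV first appears at level 2.

2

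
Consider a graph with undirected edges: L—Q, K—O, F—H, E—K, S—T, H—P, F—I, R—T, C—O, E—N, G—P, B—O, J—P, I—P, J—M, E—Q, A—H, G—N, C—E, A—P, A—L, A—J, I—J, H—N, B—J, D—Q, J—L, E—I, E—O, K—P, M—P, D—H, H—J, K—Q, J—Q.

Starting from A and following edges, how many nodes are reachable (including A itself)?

17

BFS from A visits: A, H, J, L, P, D, F, N, B, I, M, Q, G, K, E, O, C
Reachable nodes: 17 of 20 total.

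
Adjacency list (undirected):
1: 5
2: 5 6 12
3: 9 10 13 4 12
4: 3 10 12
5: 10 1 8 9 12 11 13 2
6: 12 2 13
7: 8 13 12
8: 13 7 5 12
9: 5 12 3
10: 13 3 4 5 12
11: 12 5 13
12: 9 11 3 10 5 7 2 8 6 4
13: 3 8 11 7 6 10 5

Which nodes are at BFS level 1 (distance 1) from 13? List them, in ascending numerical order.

3, 5, 6, 7, 8, 10, 11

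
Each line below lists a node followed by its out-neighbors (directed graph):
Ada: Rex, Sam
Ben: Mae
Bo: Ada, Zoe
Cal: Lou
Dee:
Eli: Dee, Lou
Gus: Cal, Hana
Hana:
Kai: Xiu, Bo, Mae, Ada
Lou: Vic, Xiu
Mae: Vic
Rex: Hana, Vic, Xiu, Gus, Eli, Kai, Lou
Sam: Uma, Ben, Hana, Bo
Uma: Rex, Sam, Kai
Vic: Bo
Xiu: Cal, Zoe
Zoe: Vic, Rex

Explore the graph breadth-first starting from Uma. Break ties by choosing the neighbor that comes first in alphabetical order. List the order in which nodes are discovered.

Uma, Kai, Rex, Sam, Ada, Bo, Mae, Xiu, Eli, Gus, Hana, Lou, Vic, Ben, Zoe, Cal, Dee

Visit Uma; enqueue Kai, Rex, Sam → queue [Kai, Rex, Sam]
Visit Kai; enqueue Ada, Bo, Mae, Xiu → queue [Rex, Sam, Ada, Bo, Mae, Xiu]
Visit Rex; enqueue Eli, Gus, Hana, Lou, Vic → queue [Sam, Ada, Bo, Mae, Xiu, Eli, Gus, Hana, Lou, Vic]
Visit Sam; enqueue Ben → queue [Ada, Bo, Mae, Xiu, Eli, Gus, Hana, Lou, Vic, Ben]
Visit Ada → queue [Bo, Mae, Xiu, Eli, Gus, Hana, Lou, Vic, Ben]
Visit Bo; enqueue Zoe → queue [Mae, Xiu, Eli, Gus, Hana, Lou, Vic, Ben, Zoe]
Visit Mae → queue [Xiu, Eli, Gus, Hana, Lou, Vic, Ben, Zoe]
Visit Xiu; enqueue Cal → queue [Eli, Gus, Hana, Lou, Vic, Ben, Zoe, Cal]
Visit Eli; enqueue Dee → queue [Gus, Hana, Lou, Vic, Ben, Zoe, Cal, Dee]
Visit Gus → queue [Hana, Lou, Vic, Ben, Zoe, Cal, Dee]
Visit Hana → queue [Lou, Vic, Ben, Zoe, Cal, Dee]
Visit Lou → queue [Vic, Ben, Zoe, Cal, Dee]
Visit Vic → queue [Ben, Zoe, Cal, Dee]
Visit Ben → queue [Zoe, Cal, Dee]
Visit Zoe → queue [Cal, Dee]
Visit Cal → queue [Dee]
Visit Dee → queue []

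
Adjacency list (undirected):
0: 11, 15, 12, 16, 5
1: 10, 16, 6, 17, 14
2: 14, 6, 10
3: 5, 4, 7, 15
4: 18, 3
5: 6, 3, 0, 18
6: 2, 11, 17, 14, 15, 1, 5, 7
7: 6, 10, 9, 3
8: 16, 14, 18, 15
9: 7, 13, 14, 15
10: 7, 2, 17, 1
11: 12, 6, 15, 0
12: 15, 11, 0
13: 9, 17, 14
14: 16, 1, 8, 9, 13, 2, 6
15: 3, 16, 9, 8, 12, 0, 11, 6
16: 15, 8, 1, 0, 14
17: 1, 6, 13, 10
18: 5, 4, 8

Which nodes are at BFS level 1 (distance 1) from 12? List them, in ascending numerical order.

0, 11, 15

Level 0: 12
Level 1: 0, 11, 15
Level 2: 3, 5, 6, 8, 9, 16
Level 3: 1, 2, 4, 7, 13, 14, 17, 18
Level 4: 10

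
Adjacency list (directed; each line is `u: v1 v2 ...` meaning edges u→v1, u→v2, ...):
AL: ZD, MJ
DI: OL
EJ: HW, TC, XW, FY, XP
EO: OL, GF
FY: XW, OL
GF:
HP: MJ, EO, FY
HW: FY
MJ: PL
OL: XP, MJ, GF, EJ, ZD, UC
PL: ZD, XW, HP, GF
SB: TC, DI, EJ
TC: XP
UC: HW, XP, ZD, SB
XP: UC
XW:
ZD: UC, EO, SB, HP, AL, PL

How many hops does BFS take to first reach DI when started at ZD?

2

Level 0: ZD
Level 1: AL, EO, HP, PL, SB, UC
Level 2: DI, EJ, FY, GF, HW, MJ, OL, TC, XP, XW
DI first appears at level 2.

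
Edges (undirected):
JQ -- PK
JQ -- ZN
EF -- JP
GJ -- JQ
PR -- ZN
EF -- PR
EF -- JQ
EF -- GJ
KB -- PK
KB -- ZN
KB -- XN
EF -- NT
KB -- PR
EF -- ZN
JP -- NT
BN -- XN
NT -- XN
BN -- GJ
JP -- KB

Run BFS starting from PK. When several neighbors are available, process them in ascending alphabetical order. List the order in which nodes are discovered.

Visit PK; enqueue JQ, KB → queue [JQ, KB]
Visit JQ; enqueue EF, GJ, ZN → queue [KB, EF, GJ, ZN]
Visit KB; enqueue JP, PR, XN → queue [EF, GJ, ZN, JP, PR, XN]
Visit EF; enqueue NT → queue [GJ, ZN, JP, PR, XN, NT]
Visit GJ; enqueue BN → queue [ZN, JP, PR, XN, NT, BN]
Visit ZN → queue [JP, PR, XN, NT, BN]
Visit JP → queue [PR, XN, NT, BN]
Visit PR → queue [XN, NT, BN]
Visit XN → queue [NT, BN]
Visit NT → queue [BN]
Visit BN → queue []

PK JQ KB EF GJ ZN JP PR XN NT BN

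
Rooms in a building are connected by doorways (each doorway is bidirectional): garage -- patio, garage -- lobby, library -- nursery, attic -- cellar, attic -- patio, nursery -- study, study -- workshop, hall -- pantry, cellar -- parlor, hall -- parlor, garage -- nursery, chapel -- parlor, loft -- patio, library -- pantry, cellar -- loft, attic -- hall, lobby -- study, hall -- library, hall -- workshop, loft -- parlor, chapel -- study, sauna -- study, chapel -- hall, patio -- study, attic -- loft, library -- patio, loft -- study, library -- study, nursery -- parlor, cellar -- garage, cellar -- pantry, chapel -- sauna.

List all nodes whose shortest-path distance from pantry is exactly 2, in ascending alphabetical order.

Level 0: pantry
Level 1: cellar, hall, library
Level 2: attic, chapel, garage, loft, nursery, parlor, patio, study, workshop
Level 3: lobby, sauna

attic, chapel, garage, loft, nursery, parlor, patio, study, workshop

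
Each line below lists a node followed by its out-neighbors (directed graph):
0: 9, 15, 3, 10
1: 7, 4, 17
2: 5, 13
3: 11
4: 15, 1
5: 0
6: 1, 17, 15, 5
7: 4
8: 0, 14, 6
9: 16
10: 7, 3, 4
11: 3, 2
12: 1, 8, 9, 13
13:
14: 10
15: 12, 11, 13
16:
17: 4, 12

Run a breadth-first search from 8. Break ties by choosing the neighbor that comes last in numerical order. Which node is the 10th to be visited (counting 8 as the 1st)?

9

Visit 8; enqueue 14, 6, 0 → queue [14, 6, 0]
Visit 14; enqueue 10 → queue [6, 0, 10]
Visit 6; enqueue 17, 15, 5, 1 → queue [0, 10, 17, 15, 5, 1]
Visit 0; enqueue 9, 3 → queue [10, 17, 15, 5, 1, 9, 3]
Visit 10; enqueue 7, 4 → queue [17, 15, 5, 1, 9, 3, 7, 4]
Visit 17; enqueue 12 → queue [15, 5, 1, 9, 3, 7, 4, 12]
Visit 15; enqueue 13, 11 → queue [5, 1, 9, 3, 7, 4, 12, 13, 11]
Visit 5 → queue [1, 9, 3, 7, 4, 12, 13, 11]
Visit 1 → queue [9, 3, 7, 4, 12, 13, 11]
Visit 9; enqueue 16 → queue [3, 7, 4, 12, 13, 11, 16]
Visit 3 → queue [7, 4, 12, 13, 11, 16]
Visit 7 → queue [4, 12, 13, 11, 16]
Visit 4 → queue [12, 13, 11, 16]
Visit 12 → queue [13, 11, 16]
Visit 13 → queue [11, 16]
Visit 11; enqueue 2 → queue [16, 2]
Visit 16 → queue [2]
Visit 2 → queue []

Visit order: 8, 14, 6, 0, 10, 17, 15, 5, 1, 9, 3, 7, 4, 12, 13, 11, 16, 2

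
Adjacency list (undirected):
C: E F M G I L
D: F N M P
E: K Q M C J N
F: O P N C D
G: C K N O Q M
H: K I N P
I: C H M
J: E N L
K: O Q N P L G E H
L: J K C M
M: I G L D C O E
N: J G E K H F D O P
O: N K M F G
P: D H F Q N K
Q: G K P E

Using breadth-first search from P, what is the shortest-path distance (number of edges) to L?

2

Level 0: P
Level 1: D, F, H, K, N, Q
Level 2: C, E, G, I, J, L, M, O
L first appears at level 2.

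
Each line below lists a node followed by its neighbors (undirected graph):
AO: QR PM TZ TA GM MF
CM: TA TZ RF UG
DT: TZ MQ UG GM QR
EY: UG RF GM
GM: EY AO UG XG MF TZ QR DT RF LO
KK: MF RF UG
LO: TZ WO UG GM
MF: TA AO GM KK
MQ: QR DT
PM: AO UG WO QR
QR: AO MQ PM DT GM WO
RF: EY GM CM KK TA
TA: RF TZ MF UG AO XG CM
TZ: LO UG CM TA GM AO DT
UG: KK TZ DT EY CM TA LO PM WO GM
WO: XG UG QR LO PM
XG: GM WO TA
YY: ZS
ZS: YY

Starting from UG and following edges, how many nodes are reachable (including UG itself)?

BFS from UG visits: UG, CM, DT, EY, GM, KK, LO, PM, TA, TZ, WO, RF, MQ, QR, AO, MF, XG
Reachable nodes: 17 of 19 total.

17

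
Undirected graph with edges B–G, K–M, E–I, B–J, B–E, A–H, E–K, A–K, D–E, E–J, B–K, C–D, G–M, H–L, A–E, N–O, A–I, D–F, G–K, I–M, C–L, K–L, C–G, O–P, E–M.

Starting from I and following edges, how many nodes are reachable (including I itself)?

BFS from I visits: I, A, E, M, H, K, B, D, J, G, L, C, F
Reachable nodes: 13 of 16 total.

13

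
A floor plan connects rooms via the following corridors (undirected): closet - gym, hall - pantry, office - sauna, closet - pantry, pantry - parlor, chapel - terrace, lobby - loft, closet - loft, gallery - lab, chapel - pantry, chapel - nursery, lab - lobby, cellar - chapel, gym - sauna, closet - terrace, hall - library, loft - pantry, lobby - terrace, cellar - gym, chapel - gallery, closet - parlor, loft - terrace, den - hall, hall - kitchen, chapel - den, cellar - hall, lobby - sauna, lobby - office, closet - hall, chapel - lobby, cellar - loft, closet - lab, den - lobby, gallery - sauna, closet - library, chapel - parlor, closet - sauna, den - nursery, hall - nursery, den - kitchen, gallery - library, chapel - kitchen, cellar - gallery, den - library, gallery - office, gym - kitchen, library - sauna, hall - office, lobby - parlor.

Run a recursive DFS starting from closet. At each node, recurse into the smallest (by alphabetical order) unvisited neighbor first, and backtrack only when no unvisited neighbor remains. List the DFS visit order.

closet, gym, cellar, chapel, den, hall, kitchen, library, gallery, lab, lobby, loft, pantry, parlor, terrace, office, sauna, nursery

Visit closet
closet → gym
gym → cellar
cellar → chapel
chapel → den
den → hall
hall → kitchen
hall → library
library → gallery
gallery → lab
lab → lobby
lobby → loft
loft → pantry
pantry → parlor
loft → terrace
lobby → office
office → sauna
hall → nursery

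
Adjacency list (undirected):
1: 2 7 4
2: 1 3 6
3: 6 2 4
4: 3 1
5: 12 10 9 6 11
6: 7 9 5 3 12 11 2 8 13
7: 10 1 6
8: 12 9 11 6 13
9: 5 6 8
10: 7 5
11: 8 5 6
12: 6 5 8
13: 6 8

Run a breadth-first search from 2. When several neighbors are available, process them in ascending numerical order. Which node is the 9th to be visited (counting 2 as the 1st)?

9

Visit 2; enqueue 1, 3, 6 → queue [1, 3, 6]
Visit 1; enqueue 4, 7 → queue [3, 6, 4, 7]
Visit 3 → queue [6, 4, 7]
Visit 6; enqueue 5, 8, 9, 11, 12, 13 → queue [4, 7, 5, 8, 9, 11, 12, 13]
Visit 4 → queue [7, 5, 8, 9, 11, 12, 13]
Visit 7; enqueue 10 → queue [5, 8, 9, 11, 12, 13, 10]
Visit 5 → queue [8, 9, 11, 12, 13, 10]
Visit 8 → queue [9, 11, 12, 13, 10]
Visit 9 → queue [11, 12, 13, 10]
Visit 11 → queue [12, 13, 10]
Visit 12 → queue [13, 10]
Visit 13 → queue [10]
Visit 10 → queue []

Visit order: 2, 1, 3, 6, 4, 7, 5, 8, 9, 11, 12, 13, 10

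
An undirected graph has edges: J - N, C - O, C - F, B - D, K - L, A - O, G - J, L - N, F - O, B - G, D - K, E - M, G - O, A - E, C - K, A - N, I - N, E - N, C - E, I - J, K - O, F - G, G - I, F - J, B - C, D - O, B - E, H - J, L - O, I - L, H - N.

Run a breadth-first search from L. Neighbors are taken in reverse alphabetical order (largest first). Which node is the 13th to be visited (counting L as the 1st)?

Visit L; enqueue O, N, K, I → queue [O, N, K, I]
Visit O; enqueue G, F, D, C, A → queue [N, K, I, G, F, D, C, A]
Visit N; enqueue J, H, E → queue [K, I, G, F, D, C, A, J, H, E]
Visit K → queue [I, G, F, D, C, A, J, H, E]
Visit I → queue [G, F, D, C, A, J, H, E]
Visit G; enqueue B → queue [F, D, C, A, J, H, E, B]
Visit F → queue [D, C, A, J, H, E, B]
Visit D → queue [C, A, J, H, E, B]
Visit C → queue [A, J, H, E, B]
Visit A → queue [J, H, E, B]
Visit J → queue [H, E, B]
Visit H → queue [E, B]
Visit E; enqueue M → queue [B, M]
Visit B → queue [M]
Visit M → queue []

Visit order: L, O, N, K, I, G, F, D, C, A, J, H, E, B, M

E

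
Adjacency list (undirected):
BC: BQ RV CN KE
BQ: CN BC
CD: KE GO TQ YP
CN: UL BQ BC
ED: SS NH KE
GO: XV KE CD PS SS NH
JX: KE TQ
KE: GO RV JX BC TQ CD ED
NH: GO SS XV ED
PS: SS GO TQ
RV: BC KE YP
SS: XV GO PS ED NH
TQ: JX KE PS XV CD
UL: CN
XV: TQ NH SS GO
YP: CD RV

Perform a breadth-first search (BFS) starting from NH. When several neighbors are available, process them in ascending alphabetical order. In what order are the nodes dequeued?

Visit NH; enqueue ED, GO, SS, XV → queue [ED, GO, SS, XV]
Visit ED; enqueue KE → queue [GO, SS, XV, KE]
Visit GO; enqueue CD, PS → queue [SS, XV, KE, CD, PS]
Visit SS → queue [XV, KE, CD, PS]
Visit XV; enqueue TQ → queue [KE, CD, PS, TQ]
Visit KE; enqueue BC, JX, RV → queue [CD, PS, TQ, BC, JX, RV]
Visit CD; enqueue YP → queue [PS, TQ, BC, JX, RV, YP]
Visit PS → queue [TQ, BC, JX, RV, YP]
Visit TQ → queue [BC, JX, RV, YP]
Visit BC; enqueue BQ, CN → queue [JX, RV, YP, BQ, CN]
Visit JX → queue [RV, YP, BQ, CN]
Visit RV → queue [YP, BQ, CN]
Visit YP → queue [BQ, CN]
Visit BQ → queue [CN]
Visit CN; enqueue UL → queue [UL]
Visit UL → queue []

NH, ED, GO, SS, XV, KE, CD, PS, TQ, BC, JX, RV, YP, BQ, CN, UL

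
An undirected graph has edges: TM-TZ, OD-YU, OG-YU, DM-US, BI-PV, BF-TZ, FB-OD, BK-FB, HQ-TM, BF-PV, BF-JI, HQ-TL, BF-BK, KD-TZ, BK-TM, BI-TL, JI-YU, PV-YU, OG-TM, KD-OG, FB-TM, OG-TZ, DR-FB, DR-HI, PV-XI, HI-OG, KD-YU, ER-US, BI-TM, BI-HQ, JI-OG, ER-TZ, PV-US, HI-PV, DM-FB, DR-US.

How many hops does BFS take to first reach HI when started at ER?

3

Level 0: ER
Level 1: TZ, US
Level 2: BF, DM, DR, KD, OG, PV, TM
Level 3: BI, BK, FB, HI, HQ, JI, XI, YU
Level 4: OD, TL
HI first appears at level 3.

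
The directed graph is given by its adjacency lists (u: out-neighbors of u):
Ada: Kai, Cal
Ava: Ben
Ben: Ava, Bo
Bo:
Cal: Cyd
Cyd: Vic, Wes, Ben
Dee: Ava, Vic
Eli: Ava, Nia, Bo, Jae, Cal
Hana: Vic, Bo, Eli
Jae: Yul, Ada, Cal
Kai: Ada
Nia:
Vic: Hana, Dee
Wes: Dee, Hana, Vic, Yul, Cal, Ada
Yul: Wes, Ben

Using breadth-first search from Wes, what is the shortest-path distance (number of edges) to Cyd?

2

Level 0: Wes
Level 1: Ada, Cal, Dee, Hana, Vic, Yul
Level 2: Ava, Ben, Bo, Cyd, Eli, Kai
Level 3: Jae, Nia
Cyd first appears at level 2.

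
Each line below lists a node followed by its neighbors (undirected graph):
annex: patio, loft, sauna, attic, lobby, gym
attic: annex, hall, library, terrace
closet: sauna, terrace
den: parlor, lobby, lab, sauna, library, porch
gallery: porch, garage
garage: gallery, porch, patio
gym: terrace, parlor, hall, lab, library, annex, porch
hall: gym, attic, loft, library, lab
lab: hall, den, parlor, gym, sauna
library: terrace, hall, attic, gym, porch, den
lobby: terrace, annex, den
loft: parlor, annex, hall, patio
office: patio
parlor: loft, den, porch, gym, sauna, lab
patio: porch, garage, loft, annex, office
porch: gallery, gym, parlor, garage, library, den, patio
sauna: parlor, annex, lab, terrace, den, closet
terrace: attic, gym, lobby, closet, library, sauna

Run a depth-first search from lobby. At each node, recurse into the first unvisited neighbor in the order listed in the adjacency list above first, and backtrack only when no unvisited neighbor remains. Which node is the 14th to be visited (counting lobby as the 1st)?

den

Visit lobby
lobby → terrace
terrace → attic
attic → annex
annex → patio
patio → porch
porch → gallery
gallery → garage
porch → gym
gym → parlor
parlor → loft
loft → hall
hall → library
library → den
den → lab
lab → sauna
sauna → closet
patio → office

Visit order: lobby, terrace, attic, annex, patio, porch, gallery, garage, gym, parlor, loft, hall, library, den, lab, sauna, closet, office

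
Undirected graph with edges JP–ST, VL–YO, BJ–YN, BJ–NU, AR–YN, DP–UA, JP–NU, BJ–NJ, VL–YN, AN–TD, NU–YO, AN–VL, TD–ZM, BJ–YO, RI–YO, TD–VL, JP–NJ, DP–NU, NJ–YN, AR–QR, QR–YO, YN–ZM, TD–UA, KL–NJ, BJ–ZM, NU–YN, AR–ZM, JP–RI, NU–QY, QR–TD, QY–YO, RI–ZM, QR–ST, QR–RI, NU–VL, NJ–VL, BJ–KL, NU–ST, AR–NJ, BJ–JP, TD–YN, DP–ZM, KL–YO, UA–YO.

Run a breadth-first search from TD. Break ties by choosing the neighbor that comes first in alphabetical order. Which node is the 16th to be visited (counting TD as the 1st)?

Visit TD; enqueue AN, QR, UA, VL, YN, ZM → queue [AN, QR, UA, VL, YN, ZM]
Visit AN → queue [QR, UA, VL, YN, ZM]
Visit QR; enqueue AR, RI, ST, YO → queue [UA, VL, YN, ZM, AR, RI, ST, YO]
Visit UA; enqueue DP → queue [VL, YN, ZM, AR, RI, ST, YO, DP]
Visit VL; enqueue NJ, NU → queue [YN, ZM, AR, RI, ST, YO, DP, NJ, NU]
Visit YN; enqueue BJ → queue [ZM, AR, RI, ST, YO, DP, NJ, NU, BJ]
Visit ZM → queue [AR, RI, ST, YO, DP, NJ, NU, BJ]
Visit AR → queue [RI, ST, YO, DP, NJ, NU, BJ]
Visit RI; enqueue JP → queue [ST, YO, DP, NJ, NU, BJ, JP]
Visit ST → queue [YO, DP, NJ, NU, BJ, JP]
Visit YO; enqueue KL, QY → queue [DP, NJ, NU, BJ, JP, KL, QY]
Visit DP → queue [NJ, NU, BJ, JP, KL, QY]
Visit NJ → queue [NU, BJ, JP, KL, QY]
Visit NU → queue [BJ, JP, KL, QY]
Visit BJ → queue [JP, KL, QY]
Visit JP → queue [KL, QY]
Visit KL → queue [QY]
Visit QY → queue []

Visit order: TD, AN, QR, UA, VL, YN, ZM, AR, RI, ST, YO, DP, NJ, NU, BJ, JP, KL, QY

JP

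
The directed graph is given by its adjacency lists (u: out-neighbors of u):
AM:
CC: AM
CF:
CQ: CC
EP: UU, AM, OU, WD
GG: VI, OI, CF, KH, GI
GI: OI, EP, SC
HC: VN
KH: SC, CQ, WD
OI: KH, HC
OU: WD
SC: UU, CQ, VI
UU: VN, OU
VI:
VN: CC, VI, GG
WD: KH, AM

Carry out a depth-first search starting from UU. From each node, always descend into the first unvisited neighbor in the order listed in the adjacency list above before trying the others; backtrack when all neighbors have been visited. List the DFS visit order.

Visit UU
UU → VN
VN → CC
CC → AM
VN → VI
VN → GG
GG → OI
OI → KH
KH → SC
SC → CQ
KH → WD
OI → HC
GG → CF
GG → GI
GI → EP
EP → OU

UU, VN, CC, AM, VI, GG, OI, KH, SC, CQ, WD, HC, CF, GI, EP, OU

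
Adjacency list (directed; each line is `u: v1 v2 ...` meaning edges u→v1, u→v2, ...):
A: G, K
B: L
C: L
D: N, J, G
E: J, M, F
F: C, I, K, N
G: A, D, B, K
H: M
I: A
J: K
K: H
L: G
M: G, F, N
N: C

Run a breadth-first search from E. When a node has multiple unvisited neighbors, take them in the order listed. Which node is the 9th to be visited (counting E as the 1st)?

Visit E; enqueue J, M, F → queue [J, M, F]
Visit J; enqueue K → queue [M, F, K]
Visit M; enqueue G, N → queue [F, K, G, N]
Visit F; enqueue C, I → queue [K, G, N, C, I]
Visit K; enqueue H → queue [G, N, C, I, H]
Visit G; enqueue A, D, B → queue [N, C, I, H, A, D, B]
Visit N → queue [C, I, H, A, D, B]
Visit C; enqueue L → queue [I, H, A, D, B, L]
Visit I → queue [H, A, D, B, L]
Visit H → queue [A, D, B, L]
Visit A → queue [D, B, L]
Visit D → queue [B, L]
Visit B → queue [L]
Visit L → queue []

Visit order: E, J, M, F, K, G, N, C, I, H, A, D, B, L

I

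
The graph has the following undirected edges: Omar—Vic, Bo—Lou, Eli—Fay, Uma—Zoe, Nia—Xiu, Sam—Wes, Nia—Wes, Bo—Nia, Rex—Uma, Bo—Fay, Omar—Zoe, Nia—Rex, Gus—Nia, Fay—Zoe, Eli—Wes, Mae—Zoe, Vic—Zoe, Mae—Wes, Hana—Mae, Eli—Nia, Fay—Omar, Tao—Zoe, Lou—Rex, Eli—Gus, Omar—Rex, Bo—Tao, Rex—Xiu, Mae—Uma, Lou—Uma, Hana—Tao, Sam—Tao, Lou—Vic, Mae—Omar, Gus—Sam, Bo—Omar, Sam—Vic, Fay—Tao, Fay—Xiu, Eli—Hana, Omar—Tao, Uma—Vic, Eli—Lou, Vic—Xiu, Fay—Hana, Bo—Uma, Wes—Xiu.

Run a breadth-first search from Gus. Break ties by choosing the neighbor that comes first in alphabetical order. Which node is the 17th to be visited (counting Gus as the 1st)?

Uma

Visit Gus; enqueue Eli, Nia, Sam → queue [Eli, Nia, Sam]
Visit Eli; enqueue Fay, Hana, Lou, Wes → queue [Nia, Sam, Fay, Hana, Lou, Wes]
Visit Nia; enqueue Bo, Rex, Xiu → queue [Sam, Fay, Hana, Lou, Wes, Bo, Rex, Xiu]
Visit Sam; enqueue Tao, Vic → queue [Fay, Hana, Lou, Wes, Bo, Rex, Xiu, Tao, Vic]
Visit Fay; enqueue Omar, Zoe → queue [Hana, Lou, Wes, Bo, Rex, Xiu, Tao, Vic, Omar, Zoe]
Visit Hana; enqueue Mae → queue [Lou, Wes, Bo, Rex, Xiu, Tao, Vic, Omar, Zoe, Mae]
Visit Lou; enqueue Uma → queue [Wes, Bo, Rex, Xiu, Tao, Vic, Omar, Zoe, Mae, Uma]
Visit Wes → queue [Bo, Rex, Xiu, Tao, Vic, Omar, Zoe, Mae, Uma]
Visit Bo → queue [Rex, Xiu, Tao, Vic, Omar, Zoe, Mae, Uma]
Visit Rex → queue [Xiu, Tao, Vic, Omar, Zoe, Mae, Uma]
Visit Xiu → queue [Tao, Vic, Omar, Zoe, Mae, Uma]
Visit Tao → queue [Vic, Omar, Zoe, Mae, Uma]
Visit Vic → queue [Omar, Zoe, Mae, Uma]
Visit Omar → queue [Zoe, Mae, Uma]
Visit Zoe → queue [Mae, Uma]
Visit Mae → queue [Uma]
Visit Uma → queue []

Visit order: Gus, Eli, Nia, Sam, Fay, Hana, Lou, Wes, Bo, Rex, Xiu, Tao, Vic, Omar, Zoe, Mae, Uma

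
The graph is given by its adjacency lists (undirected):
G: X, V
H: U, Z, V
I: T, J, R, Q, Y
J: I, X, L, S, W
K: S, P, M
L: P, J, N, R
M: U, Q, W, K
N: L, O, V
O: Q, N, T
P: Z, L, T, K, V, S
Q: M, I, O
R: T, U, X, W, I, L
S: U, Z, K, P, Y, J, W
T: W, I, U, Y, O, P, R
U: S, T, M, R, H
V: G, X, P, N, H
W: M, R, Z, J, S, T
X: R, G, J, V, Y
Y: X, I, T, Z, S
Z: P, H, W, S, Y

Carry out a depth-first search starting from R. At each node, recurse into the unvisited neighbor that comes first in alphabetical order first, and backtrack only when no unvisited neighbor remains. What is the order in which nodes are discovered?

R -> I -> J -> L -> N -> O -> Q -> M -> K -> P -> S -> U -> H -> V -> G -> X -> Y -> T -> W -> Z

Visit R
R → I
I → J
J → L
L → N
N → O
O → Q
Q → M
M → K
K → P
P → S
S → U
U → H
H → V
V → G
G → X
X → Y
Y → T
T → W
W → Z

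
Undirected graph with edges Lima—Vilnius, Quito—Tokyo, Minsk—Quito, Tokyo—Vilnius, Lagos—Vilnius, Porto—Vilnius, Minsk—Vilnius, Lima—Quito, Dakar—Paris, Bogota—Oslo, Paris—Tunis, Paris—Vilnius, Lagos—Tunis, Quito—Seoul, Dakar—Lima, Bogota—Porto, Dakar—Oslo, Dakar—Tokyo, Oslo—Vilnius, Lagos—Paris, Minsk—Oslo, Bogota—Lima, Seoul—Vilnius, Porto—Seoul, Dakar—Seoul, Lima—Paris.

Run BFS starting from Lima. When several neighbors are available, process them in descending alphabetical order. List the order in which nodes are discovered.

Visit Lima; enqueue Vilnius, Quito, Paris, Dakar, Bogota → queue [Vilnius, Quito, Paris, Dakar, Bogota]
Visit Vilnius; enqueue Tokyo, Seoul, Porto, Oslo, Minsk, Lagos → queue [Quito, Paris, Dakar, Bogota, Tokyo, Seoul, Porto, Oslo, Minsk, Lagos]
Visit Quito → queue [Paris, Dakar, Bogota, Tokyo, Seoul, Porto, Oslo, Minsk, Lagos]
Visit Paris; enqueue Tunis → queue [Dakar, Bogota, Tokyo, Seoul, Porto, Oslo, Minsk, Lagos, Tunis]
Visit Dakar → queue [Bogota, Tokyo, Seoul, Porto, Oslo, Minsk, Lagos, Tunis]
Visit Bogota → queue [Tokyo, Seoul, Porto, Oslo, Minsk, Lagos, Tunis]
Visit Tokyo → queue [Seoul, Porto, Oslo, Minsk, Lagos, Tunis]
Visit Seoul → queue [Porto, Oslo, Minsk, Lagos, Tunis]
Visit Porto → queue [Oslo, Minsk, Lagos, Tunis]
Visit Oslo → queue [Minsk, Lagos, Tunis]
Visit Minsk → queue [Lagos, Tunis]
Visit Lagos → queue [Tunis]
Visit Tunis → queue []

Lima, Vilnius, Quito, Paris, Dakar, Bogota, Tokyo, Seoul, Porto, Oslo, Minsk, Lagos, Tunis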